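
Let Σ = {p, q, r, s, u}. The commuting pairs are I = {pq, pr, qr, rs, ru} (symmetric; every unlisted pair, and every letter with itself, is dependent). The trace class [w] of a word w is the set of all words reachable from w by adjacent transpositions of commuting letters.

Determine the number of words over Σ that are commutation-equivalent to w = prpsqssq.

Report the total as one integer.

0(p) covers ∅
1(r) covers ∅
2(p) covers 0:p
3(s) covers 2:p
4(q) covers 3:s
5(s) covers 4:q
6(s) covers 5:s
7(q) covers 6:s
floor of heap: 0:p, 1:r
completions by unplaced set U, small U first (add the entries for U minus each lowest piece of U):
  |U|=1: {1}:1  {7}:1
  |U|=2: {1,7}:2  {6,7}:1
  |U|=3: {1,6,7}:3  {5,6,7}:1
  |U|=4: {1,5,6,7}:4  {4,5,6,7}:1
  |U|=5: {1,4,5,6,7}:5  {3,4,5,6,7}:1
  |U|=6: {1,3,4,5,6,7}:6  {2,3,4,5,6,7}:1
  start at 0(p): 7
  start at 1(r): 1
sum over floor = 8

8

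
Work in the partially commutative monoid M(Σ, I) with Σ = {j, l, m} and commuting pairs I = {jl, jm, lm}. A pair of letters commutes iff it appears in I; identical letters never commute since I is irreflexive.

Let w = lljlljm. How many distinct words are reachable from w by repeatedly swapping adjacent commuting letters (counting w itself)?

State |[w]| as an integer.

105

#0=l has no predecessor
#1=l depends on [0:l]
#2=j has no predecessor
#3=l depends on [1:l]
#4=l depends on [3:l]
#5=j depends on [2:j]
#6=m has no predecessor
sources: [0:l, 2:j, 6:m]
N(rest) = Σ N(rest − s) over sources s of rest; N(one piece) = 1:
  size 1 → [4]=1  [5]=1  [6]=1
  size 2 → [2,5]=1  [3,4]=1  [4,5]=2  [4,6]=2  [5,6]=2
  size 3 → [1,3,4]=1  [2,4,5]=3  [2,5,6]=3  [3,4,5]=3  [3,4,6]=3  [4,5,6]=6
  size 4 → [0,1,3,4]=1  [1,3,4,5]=4  [1,3,4,6]=4  [2,3,4,5]=6  [2,4,5,6]=12  [3,4,5,6]=12
  size 5 → [0,1,3,4,5]=5  [0,1,3,4,6]=5  [1,2,3,4,5]=10  [1,3,4,5,6]=20  [2,3,4,5,6]=30
  first=0(l) contributes 60
  first=2(j) contributes 30
  first=6(m) contributes 15
|[w]| = 105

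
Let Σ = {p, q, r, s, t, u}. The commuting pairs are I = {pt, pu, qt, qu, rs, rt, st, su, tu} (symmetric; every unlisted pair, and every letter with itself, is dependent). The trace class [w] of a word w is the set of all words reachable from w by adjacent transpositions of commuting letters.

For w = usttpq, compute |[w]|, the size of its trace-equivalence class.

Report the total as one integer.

piece 0:u — minimal
piece 1:s — minimal
piece 2:t — minimal
piece 3:t rests on {2:t}
piece 4:p rests on {1:s}
piece 5:q rests on {4:p}
minimal pieces: {0:u, 1:s, 2:t}
ways to finish when only these pieces remain (= sum over removing one remaining piece with nothing left below it):
  1 left: {0}→1  {3}→1  {5}→1
  2 left: {0,3}→2  {0,5}→2  {2,3}→1  {3,5}→2  {4,5}→1
  3 left: {0,2,3}→3  {0,3,5}→6  {0,4,5}→3  {1,4,5}→1  {2,3,5}→3  {3,4,5}→3
  4 left: {0,1,4,5}→4  {0,2,3,5}→12  {0,3,4,5}→12  {1,3,4,5}→4  {2,3,4,5}→6
  placing 0:u first → 10 extensions
  placing 1:s first → 30 extensions
  placing 2:t first → 20 extensions
total linear extensions = 60

60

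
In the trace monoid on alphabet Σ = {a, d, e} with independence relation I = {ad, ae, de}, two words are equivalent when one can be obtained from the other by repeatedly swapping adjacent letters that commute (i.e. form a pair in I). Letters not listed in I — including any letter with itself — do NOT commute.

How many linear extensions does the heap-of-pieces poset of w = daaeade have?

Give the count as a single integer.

piece 0:d — minimal
piece 1:a — minimal
piece 2:a rests on {1:a}
piece 3:e — minimal
piece 4:a rests on {2:a}
piece 5:d rests on {0:d}
piece 6:e rests on {3:e}
minimal pieces: {0:d, 1:a, 3:e}
ways to finish when only these pieces remain (= sum over removing one remaining piece with nothing left below it):
  1 left: {4}→1  {5}→1  {6}→1
  2 left: {0,5}→1  {2,4}→1  {3,6}→1  {4,5}→2  {4,6}→2  {5,6}→2
  3 left: {0,4,5}→3  {0,5,6}→3  {1,2,4}→1  {2,4,5}→3  {2,4,6}→3  {3,4,6}→3  {3,5,6}→3  {4,5,6}→6
  4 left: {0,2,4,5}→6  {0,3,5,6}→6  {0,4,5,6}→12  {1,2,4,5}→4  {1,2,4,6}→4  {2,3,4,6}→6  {2,4,5,6}→12  {3,4,5,6}→12
  5 left: {0,1,2,4,5}→10  {0,2,4,5,6}→30  {0,3,4,5,6}→30  {1,2,3,4,6}→10  {1,2,4,5,6}→20  {2,3,4,5,6}→30
  placing 0:d first → 60 extensions
  placing 1:a first → 90 extensions
  placing 3:e first → 60 extensions
total linear extensions = 210

210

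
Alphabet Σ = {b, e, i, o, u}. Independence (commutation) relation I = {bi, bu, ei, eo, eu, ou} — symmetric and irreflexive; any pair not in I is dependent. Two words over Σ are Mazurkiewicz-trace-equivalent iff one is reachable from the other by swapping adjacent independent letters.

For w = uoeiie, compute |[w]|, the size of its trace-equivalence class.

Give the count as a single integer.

#0=u has no predecessor
#1=o has no predecessor
#2=e has no predecessor
#3=i depends on [0:u, 1:o]
#4=i depends on [3:i]
#5=e depends on [2:e]
sources: [0:u, 1:o, 2:e]
N(rest) = Σ N(rest − s) over sources s of rest; N(one piece) = 1:
  size 1 → [4]=1  [5]=1
  size 2 → [2,5]=1  [3,4]=1  [4,5]=2
  size 3 → [0,3,4]=1  [1,3,4]=1  [2,4,5]=3  [3,4,5]=3
  size 4 → [0,1,3,4]=2  [0,3,4,5]=4  [1,3,4,5]=4  [2,3,4,5]=6
  first=0(u) contributes 10
  first=1(o) contributes 10
  first=2(e) contributes 10
|[w]| = 30

30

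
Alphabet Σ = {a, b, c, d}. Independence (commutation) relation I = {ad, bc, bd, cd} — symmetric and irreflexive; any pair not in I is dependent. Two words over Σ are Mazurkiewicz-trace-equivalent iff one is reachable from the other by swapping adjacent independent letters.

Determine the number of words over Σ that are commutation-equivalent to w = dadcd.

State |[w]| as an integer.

0(d) covers ∅
1(a) covers ∅
2(d) covers 0:d
3(c) covers 1:a
4(d) covers 2:d
floor of heap: 0:d, 1:a
completions by unplaced set U, small U first (add the entries for U minus each lowest piece of U):
  |U|=1: {3}:1  {4}:1
  |U|=2: {1,3}:1  {2,4}:1  {3,4}:2
  |U|=3: {0,2,4}:1  {1,3,4}:3  {2,3,4}:3
  start at 0(d): 6
  start at 1(a): 4
sum over floor = 10

10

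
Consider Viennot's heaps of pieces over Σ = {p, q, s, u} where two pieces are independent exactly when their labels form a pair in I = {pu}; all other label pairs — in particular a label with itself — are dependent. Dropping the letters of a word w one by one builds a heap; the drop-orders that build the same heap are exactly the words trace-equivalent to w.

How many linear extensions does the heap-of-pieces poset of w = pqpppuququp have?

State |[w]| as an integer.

piece 0:p — minimal
piece 1:q rests on {0:p}
piece 2:p rests on {1:q}
piece 3:p rests on {2:p}
piece 4:p rests on {3:p}
piece 5:u rests on {1:q}
piece 6:q rests on {4:p, 5:u}
piece 7:u rests on {6:q}
piece 8:q rests on {7:u}
piece 9:u rests on {8:q}
piece 10:p rests on {8:q}
minimal pieces: {0:p}
ways to finish when only these pieces remain (= sum over removing one remaining piece with nothing left below it):
  1 left: {9}→1  {10}→1
  2 left: {9,10}→2
  3 left: {8,9,10}→2
  4 left: {7,8,9,10}→2
  5 left: {6,7,8,9,10}→2
  6 left: {4,6,7,8,9,10}→2  {5,6,7,8,9,10}→2
  7 left: {3,4,6,7,8,9,10}→2  {4,5,6,7,8,9,10}→4
  8 left: {2,3,4,6,7,8,9,10}→2  {3,4,5,6,7,8,9,10}→6
  9 left: {2,3,4,5,6,7,8,9,10}→8
  placing 0:p first → 8 extensions

8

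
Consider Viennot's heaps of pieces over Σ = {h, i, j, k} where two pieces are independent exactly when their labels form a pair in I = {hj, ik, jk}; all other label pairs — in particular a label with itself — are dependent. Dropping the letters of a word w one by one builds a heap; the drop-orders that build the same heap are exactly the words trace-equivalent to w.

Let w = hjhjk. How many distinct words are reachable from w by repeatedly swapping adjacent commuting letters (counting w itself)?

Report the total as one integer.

10

#0=h has no predecessor
#1=j has no predecessor
#2=h depends on [0:h]
#3=j depends on [1:j]
#4=k depends on [2:h]
sources: [0:h, 1:j]
N(rest) = Σ N(rest − s) over sources s of rest; N(one piece) = 1:
  size 1 → [3]=1  [4]=1
  size 2 → [1,3]=1  [2,4]=1  [3,4]=2
  size 3 → [0,2,4]=1  [1,3,4]=3  [2,3,4]=3
  first=0(h) contributes 6
  first=1(j) contributes 4
|[w]| = 10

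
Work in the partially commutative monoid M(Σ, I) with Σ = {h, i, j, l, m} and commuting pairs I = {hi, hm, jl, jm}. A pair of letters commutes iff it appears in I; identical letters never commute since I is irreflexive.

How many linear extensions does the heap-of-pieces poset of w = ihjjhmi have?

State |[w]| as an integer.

16

drop 0:i onto floor
drop 1:h onto floor
drop 2:j onto {0:i, 1:h}
drop 3:j onto {2:j}
drop 4:h onto {3:j}
drop 5:m onto {0:i}
drop 6:i onto {3:j, 5:m}
ground layer = {0:i, 1:h}
drop-orders for the pieces not yet dropped (sum over which currently-grounded one goes next):
  1 to go: {4} 1  {6} 1
  2 to go: {4,6} 2  {5,6} 1
  3 to go: {3,4,6} 2  {4,5,6} 3
  4 to go: {2,3,4,6} 2  {3,4,5,6} 5
  5 to go: {1,2,3,4,6} 2  {2,3,4,5,6} 7
  if 0:i drops first: 9 orders
  if 1:h drops first: 7 orders
heap linearizations: 16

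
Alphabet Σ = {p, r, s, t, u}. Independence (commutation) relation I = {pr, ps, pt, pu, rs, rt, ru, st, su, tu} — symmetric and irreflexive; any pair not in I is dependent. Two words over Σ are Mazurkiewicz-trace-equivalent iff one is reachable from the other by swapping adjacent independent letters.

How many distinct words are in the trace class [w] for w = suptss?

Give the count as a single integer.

120

drop 0:s onto floor
drop 1:u onto floor
drop 2:p onto floor
drop 3:t onto floor
drop 4:s onto {0:s}
drop 5:s onto {4:s}
ground layer = {0:s, 1:u, 2:p, 3:t}
drop-orders for the pieces not yet dropped (sum over which currently-grounded one goes next):
  1 to go: {1} 1  {2} 1  {3} 1  {5} 1
  2 to go: {1,2} 2  {1,3} 2  {1,5} 2  {2,3} 2  {2,5} 2  {3,5} 2  {4,5} 1
  3 to go: {0,4,5} 1  {1,2,3} 6  {1,2,5} 6  {1,3,5} 6  {1,4,5} 3  {2,3,5} 6  {2,4,5} 3  {3,4,5} 3
  4 to go: {0,1,4,5} 4  {0,2,4,5} 4  {0,3,4,5} 4  {1,2,3,5} 24  {1,2,4,5} 12  {1,3,4,5} 12  {2,3,4,5} 12
  if 0:s drops first: 60 orders
  if 1:u drops first: 20 orders
  if 2:p drops first: 20 orders
  if 3:t drops first: 20 orders
heap linearizations: 120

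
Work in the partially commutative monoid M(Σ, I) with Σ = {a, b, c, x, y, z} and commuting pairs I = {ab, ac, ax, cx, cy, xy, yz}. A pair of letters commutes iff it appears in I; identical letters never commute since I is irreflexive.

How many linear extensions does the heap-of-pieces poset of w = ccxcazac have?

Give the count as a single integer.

#0=c has no predecessor
#1=c depends on [0:c]
#2=x has no predecessor
#3=c depends on [1:c]
#4=a has no predecessor
#5=z depends on [2:x, 3:c, 4:a]
#6=a depends on [5:z]
#7=c depends on [5:z]
sources: [0:c, 2:x, 4:a]
N(rest) = Σ N(rest − s) over sources s of rest; N(one piece) = 1:
  size 1 → [6]=1  [7]=1
  size 2 → [6,7]=2
  size 3 → [5,6,7]=2
  size 4 → [2,5,6,7]=2  [3,5,6,7]=2  [4,5,6,7]=2
  size 5 → [1,3,5,6,7]=2  [2,3,5,6,7]=4  [2,4,5,6,7]=4  [3,4,5,6,7]=4
  size 6 → [0,1,3,5,6,7]=2  [1,2,3,5,6,7]=6  [1,3,4,5,6,7]=6  [2,3,4,5,6,7]=12
  first=0(c) contributes 24
  first=2(x) contributes 8
  first=4(a) contributes 8
|[w]| = 40

40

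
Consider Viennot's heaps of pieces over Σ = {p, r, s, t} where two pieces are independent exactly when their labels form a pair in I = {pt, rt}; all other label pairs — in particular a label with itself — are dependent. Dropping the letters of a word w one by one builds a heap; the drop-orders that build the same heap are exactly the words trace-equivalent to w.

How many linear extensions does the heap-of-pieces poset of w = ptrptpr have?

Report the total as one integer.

21

#0=p has no predecessor
#1=t has no predecessor
#2=r depends on [0:p]
#3=p depends on [2:r]
#4=t depends on [1:t]
#5=p depends on [3:p]
#6=r depends on [5:p]
sources: [0:p, 1:t]
N(rest) = Σ N(rest − s) over sources s of rest; N(one piece) = 1:
  size 1 → [4]=1  [6]=1
  size 2 → [1,4]=1  [4,6]=2  [5,6]=1
  size 3 → [1,4,6]=3  [3,5,6]=1  [4,5,6]=3
  size 4 → [1,4,5,6]=6  [2,3,5,6]=1  [3,4,5,6]=4
  size 5 → [0,2,3,5,6]=1  [1,3,4,5,6]=10  [2,3,4,5,6]=5
  first=0(p) contributes 15
  first=1(t) contributes 6
|[w]| = 21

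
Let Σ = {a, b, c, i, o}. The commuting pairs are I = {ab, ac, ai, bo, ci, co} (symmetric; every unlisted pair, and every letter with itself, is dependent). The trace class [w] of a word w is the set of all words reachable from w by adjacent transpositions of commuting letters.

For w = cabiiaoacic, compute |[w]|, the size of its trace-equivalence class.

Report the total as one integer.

drop 0:c onto floor
drop 1:a onto floor
drop 2:b onto {0:c}
drop 3:i onto {2:b}
drop 4:i onto {3:i}
drop 5:a onto {1:a}
drop 6:o onto {4:i, 5:a}
drop 7:a onto {6:o}
drop 8:c onto {2:b}
drop 9:i onto {6:o}
drop 10:c onto {8:c}
ground layer = {0:c, 1:a}
drop-orders for the pieces not yet dropped (sum over which currently-grounded one goes next):
  1 to go: {7} 1  {9} 1  {10} 1
  2 to go: {7,9} 2  {7,10} 2  {8,10} 1  {9,10} 2
  3 to go: {6,7,9} 2  {7,8,10} 3  {7,9,10} 6  {8,9,10} 3
  4 to go: {4,6,7,9} 2  {5,6,7,9} 2  {6,7,9,10} 8  {7,8,9,10} 12
  5 to go: {1,5,6,7,9} 2  {3,4,6,7,9} 2  {4,5,6,7,9} 4  {4,6,7,9,10} 10  {5,6,7,9,10} 10  {6,7,8,9,10} 20
  6 to go: {1,4,5,6,7,9} 6  {1,5,6,7,9,10} 12  {3,4,5,6,7,9} 6  {3,4,6,7,9,10} 12  {4,5,6,7,9,10} 24  {4,6,7,8,9,10} 30  {5,6,7,8,9,10} 30
  7 to go: {1,3,4,5,6,7,9} 12  {1,4,5,6,7,9,10} 42  {1,5,6,7,8,9,10} 42  {3,4,5,6,7,9,10} 42  {3,4,6,7,8,9,10} 42  {4,5,6,7,8,9,10} 84
  8 to go: {1,3,4,5,6,7,9,10} 96  {1,4,5,6,7,8,9,10} 168  {2,3,4,6,7,8,9,10} 42  {3,4,5,6,7,8,9,10} 168
  9 to go: {0,2,3,4,6,7,8,9,10} 42  {1,3,4,5,6,7,8,9,10} 432  {2,3,4,5,6,7,8,9,10} 210
  if 0:c drops first: 642 orders
  if 1:a drops first: 252 orders
heap linearizations: 894

894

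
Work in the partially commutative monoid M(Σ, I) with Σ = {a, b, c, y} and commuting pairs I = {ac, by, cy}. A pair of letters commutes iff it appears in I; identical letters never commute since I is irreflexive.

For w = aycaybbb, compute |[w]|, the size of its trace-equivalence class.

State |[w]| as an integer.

17

0(a) covers ∅
1(y) covers 0:a
2(c) covers ∅
3(a) covers 1:y
4(y) covers 3:a
5(b) covers 2:c, 3:a
6(b) covers 5:b
7(b) covers 6:b
floor of heap: 0:a, 2:c
completions by unplaced set U, small U first (add the entries for U minus each lowest piece of U):
  |U|=1: {4}:1  {7}:1
  |U|=2: {4,7}:2  {6,7}:1
  |U|=3: {4,6,7}:3  {5,6,7}:1
  |U|=4: {2,5,6,7}:1  {4,5,6,7}:4
  |U|=5: {2,4,5,6,7}:5  {3,4,5,6,7}:4
  |U|=6: {1,3,4,5,6,7}:4  {2,3,4,5,6,7}:9
  start at 0(a): 13
  start at 2(c): 4
sum over floor = 17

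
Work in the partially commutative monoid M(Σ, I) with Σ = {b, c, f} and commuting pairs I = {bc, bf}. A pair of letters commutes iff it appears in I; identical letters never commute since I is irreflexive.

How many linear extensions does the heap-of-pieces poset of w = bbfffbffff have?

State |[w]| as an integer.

120

#0=b has no predecessor
#1=b depends on [0:b]
#2=f has no predecessor
#3=f depends on [2:f]
#4=f depends on [3:f]
#5=b depends on [1:b]
#6=f depends on [4:f]
#7=f depends on [6:f]
#8=f depends on [7:f]
#9=f depends on [8:f]
sources: [0:b, 2:f]
N(rest) = Σ N(rest − s) over sources s of rest; N(one piece) = 1:
  size 1 → [5]=1  [9]=1
  size 2 → [1,5]=1  [5,9]=2  [8,9]=1
  size 3 → [0,1,5]=1  [1,5,9]=3  [5,8,9]=3  [7,8,9]=1
  size 4 → [0,1,5,9]=4  [1,5,8,9]=6  [5,7,8,9]=4  [6,7,8,9]=1
  size 5 → [0,1,5,8,9]=10  [1,5,7,8,9]=10  [4,6,7,8,9]=1  [5,6,7,8,9]=5
  size 6 → [0,1,5,7,8,9]=20  [1,5,6,7,8,9]=15  [3,4,6,7,8,9]=1  [4,5,6,7,8,9]=6
  size 7 → [0,1,5,6,7,8,9]=35  [1,4,5,6,7,8,9]=21  [2,3,4,6,7,8,9]=1  [3,4,5,6,7,8,9]=7
  size 8 → [0,1,4,5,6,7,8,9]=56  [1,3,4,5,6,7,8,9]=28  [2,3,4,5,6,7,8,9]=8
  first=0(b) contributes 36
  first=2(f) contributes 84
|[w]| = 120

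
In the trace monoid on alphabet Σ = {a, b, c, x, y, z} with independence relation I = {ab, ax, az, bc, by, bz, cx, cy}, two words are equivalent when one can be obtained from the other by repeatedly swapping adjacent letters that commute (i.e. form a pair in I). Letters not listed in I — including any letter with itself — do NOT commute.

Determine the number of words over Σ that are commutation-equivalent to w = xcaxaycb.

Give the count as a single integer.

piece 0:x — minimal
piece 1:c — minimal
piece 2:a rests on {1:c}
piece 3:x rests on {0:x}
piece 4:a rests on {2:a}
piece 5:y rests on {3:x, 4:a}
piece 6:c rests on {4:a}
piece 7:b rests on {3:x}
minimal pieces: {0:x, 1:c}
ways to finish when only these pieces remain (= sum over removing one remaining piece with nothing left below it):
  1 left: {5}→1  {6}→1  {7}→1
  2 left: {5,6}→2  {5,7}→2  {6,7}→2
  3 left: {3,5,7}→2  {4,5,6}→2  {5,6,7}→6
  4 left: {0,3,5,7}→2  {2,4,5,6}→2  {3,5,6,7}→8  {4,5,6,7}→8
  5 left: {0,3,5,6,7}→10  {1,2,4,5,6}→2  {2,4,5,6,7}→10  {3,4,5,6,7}→16
  6 left: {0,3,4,5,6,7}→26  {1,2,4,5,6,7}→12  {2,3,4,5,6,7}→26
  placing 0:x first → 38 extensions
  placing 1:c first → 52 extensions
total linear extensions = 90

90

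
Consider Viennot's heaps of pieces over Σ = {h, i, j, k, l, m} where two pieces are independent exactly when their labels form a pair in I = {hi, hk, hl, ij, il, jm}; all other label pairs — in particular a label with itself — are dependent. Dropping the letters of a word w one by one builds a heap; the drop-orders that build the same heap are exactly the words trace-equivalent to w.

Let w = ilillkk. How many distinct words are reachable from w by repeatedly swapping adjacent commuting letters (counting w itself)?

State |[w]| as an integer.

10

drop 0:i onto floor
drop 1:l onto floor
drop 2:i onto {0:i}
drop 3:l onto {1:l}
drop 4:l onto {3:l}
drop 5:k onto {2:i, 4:l}
drop 6:k onto {5:k}
ground layer = {0:i, 1:l}
drop-orders for the pieces not yet dropped (sum over which currently-grounded one goes next):
  1 to go: {6} 1
  2 to go: {5,6} 1
  3 to go: {2,5,6} 1  {4,5,6} 1
  4 to go: {0,2,5,6} 1  {2,4,5,6} 2  {3,4,5,6} 1
  5 to go: {0,2,4,5,6} 3  {1,3,4,5,6} 1  {2,3,4,5,6} 3
  if 0:i drops first: 4 orders
  if 1:l drops first: 6 orders
heap linearizations: 10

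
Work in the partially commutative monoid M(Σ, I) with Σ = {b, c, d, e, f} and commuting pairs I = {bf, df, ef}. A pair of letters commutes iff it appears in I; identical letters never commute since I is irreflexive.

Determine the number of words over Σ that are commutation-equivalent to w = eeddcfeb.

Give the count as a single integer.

3

#0=e has no predecessor
#1=e depends on [0:e]
#2=d depends on [1:e]
#3=d depends on [2:d]
#4=c depends on [3:d]
#5=f depends on [4:c]
#6=e depends on [4:c]
#7=b depends on [6:e]
sources: [0:e]
N(rest) = Σ N(rest − s) over sources s of rest; N(one piece) = 1:
  size 1 → [5]=1  [7]=1
  size 2 → [5,7]=2  [6,7]=1
  size 3 → [5,6,7]=3
  size 4 → [4,5,6,7]=3
  size 5 → [3,4,5,6,7]=3
  size 6 → [2,3,4,5,6,7]=3
  first=0(e) contributes 3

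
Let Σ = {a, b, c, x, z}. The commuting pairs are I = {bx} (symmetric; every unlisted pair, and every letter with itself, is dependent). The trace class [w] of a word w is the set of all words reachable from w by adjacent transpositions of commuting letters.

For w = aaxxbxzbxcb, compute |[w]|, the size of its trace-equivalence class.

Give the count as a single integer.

8

0(a) covers ∅
1(a) covers 0:a
2(x) covers 1:a
3(x) covers 2:x
4(b) covers 1:a
5(x) covers 3:x
6(z) covers 4:b, 5:x
7(b) covers 6:z
8(x) covers 6:z
9(c) covers 7:b, 8:x
10(b) covers 9:c
floor of heap: 0:a
completions by unplaced set U, small U first (add the entries for U minus each lowest piece of U):
  |U|=1: {10}:1
  |U|=2: {9,10}:1
  |U|=3: {7,9,10}:1  {8,9,10}:1
  |U|=4: {7,8,9,10}:2
  |U|=5: {6,7,8,9,10}:2
  |U|=6: {4,6,7,8,9,10}:2  {5,6,7,8,9,10}:2
  |U|=7: {3,5,6,7,8,9,10}:2  {4,5,6,7,8,9,10}:4
  |U|=8: {2,3,5,6,7,8,9,10}:2  {3,4,5,6,7,8,9,10}:6
  |U|=9: {2,3,4,5,6,7,8,9,10}:8
  start at 0(a): 8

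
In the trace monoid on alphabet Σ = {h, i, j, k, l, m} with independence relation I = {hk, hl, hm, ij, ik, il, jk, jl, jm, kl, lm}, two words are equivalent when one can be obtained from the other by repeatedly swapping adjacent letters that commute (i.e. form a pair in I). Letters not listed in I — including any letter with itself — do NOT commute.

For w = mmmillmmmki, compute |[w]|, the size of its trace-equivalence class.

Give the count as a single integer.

110

drop 0:m onto floor
drop 1:m onto {0:m}
drop 2:m onto {1:m}
drop 3:i onto {2:m}
drop 4:l onto floor
drop 5:l onto {4:l}
drop 6:m onto {3:i}
drop 7:m onto {6:m}
drop 8:m onto {7:m}
drop 9:k onto {8:m}
drop 10:i onto {8:m}
ground layer = {0:m, 4:l}
drop-orders for the pieces not yet dropped (sum over which currently-grounded one goes next):
  1 to go: {5} 1  {9} 1  {10} 1
  2 to go: {4,5} 1  {5,9} 2  {5,10} 2  {9,10} 2
  3 to go: {4,5,9} 3  {4,5,10} 3  {5,9,10} 6  {8,9,10} 2
  4 to go: {4,5,9,10} 12  {5,8,9,10} 8  {7,8,9,10} 2
  5 to go: {4,5,8,9,10} 20  {5,7,8,9,10} 10  {6,7,8,9,10} 2
  6 to go: {3,6,7,8,9,10} 2  {4,5,7,8,9,10} 30  {5,6,7,8,9,10} 12
  7 to go: {2,3,6,7,8,9,10} 2  {3,5,6,7,8,9,10} 14  {4,5,6,7,8,9,10} 42
  8 to go: {1,2,3,6,7,8,9,10} 2  {2,3,5,6,7,8,9,10} 16  {3,4,5,6,7,8,9,10} 56
  9 to go: {0,1,2,3,6,7,8,9,10} 2  {1,2,3,5,6,7,8,9,10} 18  {2,3,4,5,6,7,8,9,10} 72
  if 0:m drops first: 90 orders
  if 4:l drops first: 20 orders
heap linearizations: 110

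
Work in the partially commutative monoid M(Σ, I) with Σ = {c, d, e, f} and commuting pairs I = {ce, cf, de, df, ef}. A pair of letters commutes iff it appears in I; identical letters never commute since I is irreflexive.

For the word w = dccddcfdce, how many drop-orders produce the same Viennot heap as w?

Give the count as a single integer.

piece 0:d — minimal
piece 1:c rests on {0:d}
piece 2:c rests on {1:c}
piece 3:d rests on {2:c}
piece 4:d rests on {3:d}
piece 5:c rests on {4:d}
piece 6:f — minimal
piece 7:d rests on {5:c}
piece 8:c rests on {7:d}
piece 9:e — minimal
minimal pieces: {0:d, 6:f, 9:e}
ways to finish when only these pieces remain (= sum over removing one remaining piece with nothing left below it):
  1 left: {6}→1  {8}→1  {9}→1
  2 left: {6,8}→2  {6,9}→2  {7,8}→1  {8,9}→2
  3 left: {5,7,8}→1  {6,7,8}→3  {6,8,9}→6  {7,8,9}→3
  4 left: {4,5,7,8}→1  {5,6,7,8}→4  {5,7,8,9}→4  {6,7,8,9}→12
  5 left: {3,4,5,7,8}→1  {4,5,6,7,8}→5  {4,5,7,8,9}→5  {5,6,7,8,9}→20
  6 left: {2,3,4,5,7,8}→1  {3,4,5,6,7,8}→6  {3,4,5,7,8,9}→6  {4,5,6,7,8,9}→30
  7 left: {1,2,3,4,5,7,8}→1  {2,3,4,5,6,7,8}→7  {2,3,4,5,7,8,9}→7  {3,4,5,6,7,8,9}→42
  8 left: {0,1,2,3,4,5,7,8}→1  {1,2,3,4,5,6,7,8}→8  {1,2,3,4,5,7,8,9}→8  {2,3,4,5,6,7,8,9}→56
  placing 0:d first → 72 extensions
  placing 6:f first → 9 extensions
  placing 9:e first → 9 extensions
total linear extensions = 90

90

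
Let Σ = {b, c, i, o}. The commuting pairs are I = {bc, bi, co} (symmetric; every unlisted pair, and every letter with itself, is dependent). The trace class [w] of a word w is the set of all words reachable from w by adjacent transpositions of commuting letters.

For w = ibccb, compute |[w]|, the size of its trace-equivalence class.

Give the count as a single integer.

10

drop 0:i onto floor
drop 1:b onto floor
drop 2:c onto {0:i}
drop 3:c onto {2:c}
drop 4:b onto {1:b}
ground layer = {0:i, 1:b}
drop-orders for the pieces not yet dropped (sum over which currently-grounded one goes next):
  1 to go: {3} 1  {4} 1
  2 to go: {1,4} 1  {2,3} 1  {3,4} 2
  3 to go: {0,2,3} 1  {1,3,4} 3  {2,3,4} 3
  if 0:i drops first: 6 orders
  if 1:b drops first: 4 orders
heap linearizations: 10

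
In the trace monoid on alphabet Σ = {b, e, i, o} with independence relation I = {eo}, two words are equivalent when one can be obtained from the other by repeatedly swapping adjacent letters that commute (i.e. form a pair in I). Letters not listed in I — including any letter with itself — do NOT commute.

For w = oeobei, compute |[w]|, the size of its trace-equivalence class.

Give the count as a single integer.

piece 0:o — minimal
piece 1:e — minimal
piece 2:o rests on {0:o}
piece 3:b rests on {1:e, 2:o}
piece 4:e rests on {3:b}
piece 5:i rests on {4:e}
minimal pieces: {0:o, 1:e}
ways to finish when only these pieces remain (= sum over removing one remaining piece with nothing left below it):
  1 left: {5}→1
  2 left: {4,5}→1
  3 left: {3,4,5}→1
  4 left: {1,3,4,5}→1  {2,3,4,5}→1
  placing 0:o first → 2 extensions
  placing 1:e first → 1 extensions
total linear extensions = 3

3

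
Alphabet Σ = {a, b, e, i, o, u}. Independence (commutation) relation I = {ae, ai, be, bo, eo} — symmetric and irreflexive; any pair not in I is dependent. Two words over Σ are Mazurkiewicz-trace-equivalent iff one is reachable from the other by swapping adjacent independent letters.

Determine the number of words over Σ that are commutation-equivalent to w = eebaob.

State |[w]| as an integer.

piece 0:e — minimal
piece 1:e rests on {0:e}
piece 2:b — minimal
piece 3:a rests on {2:b}
piece 4:o rests on {3:a}
piece 5:b rests on {3:a}
minimal pieces: {0:e, 2:b}
ways to finish when only these pieces remain (= sum over removing one remaining piece with nothing left below it):
  1 left: {1}→1  {4}→1  {5}→1
  2 left: {0,1}→1  {1,4}→2  {1,5}→2  {4,5}→2
  3 left: {0,1,4}→3  {0,1,5}→3  {1,4,5}→6  {3,4,5}→2
  4 left: {0,1,4,5}→12  {1,3,4,5}→8  {2,3,4,5}→2
  placing 0:e first → 10 extensions
  placing 2:b first → 20 extensions
total linear extensions = 30

30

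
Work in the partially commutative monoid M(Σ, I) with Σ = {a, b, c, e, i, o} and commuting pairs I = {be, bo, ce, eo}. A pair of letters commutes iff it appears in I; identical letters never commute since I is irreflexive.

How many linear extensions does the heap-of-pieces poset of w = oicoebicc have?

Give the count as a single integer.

#0=o has no predecessor
#1=i depends on [0:o]
#2=c depends on [1:i]
#3=o depends on [2:c]
#4=e depends on [1:i]
#5=b depends on [2:c]
#6=i depends on [3:o, 4:e, 5:b]
#7=c depends on [6:i]
#8=c depends on [7:c]
sources: [0:o]
N(rest) = Σ N(rest − s) over sources s of rest; N(one piece) = 1:
  size 1 → [8]=1
  size 2 → [7,8]=1
  size 3 → [6,7,8]=1
  size 4 → [3,6,7,8]=1  [4,6,7,8]=1  [5,6,7,8]=1
  size 5 → [3,4,6,7,8]=2  [3,5,6,7,8]=2  [4,5,6,7,8]=2
  size 6 → [2,3,5,6,7,8]=2  [3,4,5,6,7,8]=6
  size 7 → [2,3,4,5,6,7,8]=8
  first=0(o) contributes 8

8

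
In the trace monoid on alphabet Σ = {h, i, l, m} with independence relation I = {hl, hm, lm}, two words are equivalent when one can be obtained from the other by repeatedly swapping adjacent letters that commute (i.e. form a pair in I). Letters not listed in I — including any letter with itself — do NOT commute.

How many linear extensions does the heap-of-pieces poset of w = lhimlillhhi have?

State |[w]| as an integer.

24

piece 0:l — minimal
piece 1:h — minimal
piece 2:i rests on {0:l, 1:h}
piece 3:m rests on {2:i}
piece 4:l rests on {2:i}
piece 5:i rests on {3:m, 4:l}
piece 6:l rests on {5:i}
piece 7:l rests on {6:l}
piece 8:h rests on {5:i}
piece 9:h rests on {8:h}
piece 10:i rests on {7:l, 9:h}
minimal pieces: {0:l, 1:h}
ways to finish when only these pieces remain (= sum over removing one remaining piece with nothing left below it):
  1 left: {10}→1
  2 left: {7,10}→1  {9,10}→1
  3 left: {6,7,10}→1  {7,9,10}→2  {8,9,10}→1
  4 left: {6,7,9,10}→3  {7,8,9,10}→3
  5 left: {6,7,8,9,10}→6
  6 left: {5,6,7,8,9,10}→6
  7 left: {3,5,6,7,8,9,10}→6  {4,5,6,7,8,9,10}→6
  8 left: {3,4,5,6,7,8,9,10}→12
  9 left: {2,3,4,5,6,7,8,9,10}→12
  placing 0:l first → 12 extensions
  placing 1:h first → 12 extensions
total linear extensions = 24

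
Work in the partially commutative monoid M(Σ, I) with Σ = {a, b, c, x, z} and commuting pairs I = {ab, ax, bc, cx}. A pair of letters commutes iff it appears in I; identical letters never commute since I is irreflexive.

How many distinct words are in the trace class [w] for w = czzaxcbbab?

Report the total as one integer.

35

piece 0:c — minimal
piece 1:z rests on {0:c}
piece 2:z rests on {1:z}
piece 3:a rests on {2:z}
piece 4:x rests on {2:z}
piece 5:c rests on {3:a}
piece 6:b rests on {4:x}
piece 7:b rests on {6:b}
piece 8:a rests on {5:c}
piece 9:b rests on {7:b}
minimal pieces: {0:c}
ways to finish when only these pieces remain (= sum over removing one remaining piece with nothing left below it):
  1 left: {8}→1  {9}→1
  2 left: {5,8}→1  {7,9}→1  {8,9}→2
  3 left: {3,5,8}→1  {5,8,9}→3  {6,7,9}→1  {7,8,9}→3
  4 left: {3,5,8,9}→4  {4,6,7,9}→1  {5,7,8,9}→6  {6,7,8,9}→4
  5 left: {3,5,7,8,9}→10  {4,6,7,8,9}→5  {5,6,7,8,9}→10
  6 left: {3,5,6,7,8,9}→20  {4,5,6,7,8,9}→15
  7 left: {3,4,5,6,7,8,9}→35
  8 left: {2,3,4,5,6,7,8,9}→35
  placing 0:c first → 35 extensions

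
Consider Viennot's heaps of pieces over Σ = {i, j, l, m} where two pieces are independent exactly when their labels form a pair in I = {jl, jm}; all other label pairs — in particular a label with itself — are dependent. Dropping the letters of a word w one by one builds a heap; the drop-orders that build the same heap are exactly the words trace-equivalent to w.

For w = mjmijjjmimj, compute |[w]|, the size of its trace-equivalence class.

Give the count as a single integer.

0(m) covers ∅
1(j) covers ∅
2(m) covers 0:m
3(i) covers 1:j, 2:m
4(j) covers 3:i
5(j) covers 4:j
6(j) covers 5:j
7(m) covers 3:i
8(i) covers 6:j, 7:m
9(m) covers 8:i
10(j) covers 8:i
floor of heap: 0:m, 1:j
completions by unplaced set U, small U first (add the entries for U minus each lowest piece of U):
  |U|=1: {9}:1  {10}:1
  |U|=2: {9,10}:2
  |U|=3: {8,9,10}:2
  |U|=4: {6,8,9,10}:2  {7,8,9,10}:2
  |U|=5: {5,6,8,9,10}:2  {6,7,8,9,10}:4
  |U|=6: {4,5,6,8,9,10}:2  {5,6,7,8,9,10}:6
  |U|=7: {4,5,6,7,8,9,10}:8
  |U|=8: {3,4,5,6,7,8,9,10}:8
  |U|=9: {1,3,4,5,6,7,8,9,10}:8  {2,3,4,5,6,7,8,9,10}:8
  start at 0(m): 16
  start at 1(j): 8
sum over floor = 24

24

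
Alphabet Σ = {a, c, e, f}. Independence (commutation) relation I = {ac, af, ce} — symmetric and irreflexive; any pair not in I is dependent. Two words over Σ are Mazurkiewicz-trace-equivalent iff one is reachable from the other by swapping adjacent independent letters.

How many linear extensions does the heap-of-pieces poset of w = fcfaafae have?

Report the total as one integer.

drop 0:f onto floor
drop 1:c onto {0:f}
drop 2:f onto {1:c}
drop 3:a onto floor
drop 4:a onto {3:a}
drop 5:f onto {2:f}
drop 6:a onto {4:a}
drop 7:e onto {5:f, 6:a}
ground layer = {0:f, 3:a}
drop-orders for the pieces not yet dropped (sum over which currently-grounded one goes next):
  1 to go: {7} 1
  2 to go: {5,7} 1  {6,7} 1
  3 to go: {2,5,7} 1  {4,6,7} 1  {5,6,7} 2
  4 to go: {1,2,5,7} 1  {2,5,6,7} 3  {3,4,6,7} 1  {4,5,6,7} 3
  5 to go: {0,1,2,5,7} 1  {1,2,5,6,7} 4  {2,4,5,6,7} 6  {3,4,5,6,7} 4
  6 to go: {0,1,2,5,6,7} 5  {1,2,4,5,6,7} 10  {2,3,4,5,6,7} 10
  if 0:f drops first: 20 orders
  if 3:a drops first: 15 orders
heap linearizations: 35

35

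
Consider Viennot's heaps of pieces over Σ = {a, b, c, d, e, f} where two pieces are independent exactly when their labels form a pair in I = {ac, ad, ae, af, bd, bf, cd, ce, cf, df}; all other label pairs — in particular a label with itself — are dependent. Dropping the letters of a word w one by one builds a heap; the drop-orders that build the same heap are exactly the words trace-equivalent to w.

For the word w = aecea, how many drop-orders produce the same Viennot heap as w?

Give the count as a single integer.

30

drop 0:a onto floor
drop 1:e onto floor
drop 2:c onto floor
drop 3:e onto {1:e}
drop 4:a onto {0:a}
ground layer = {0:a, 1:e, 2:c}
drop-orders for the pieces not yet dropped (sum over which currently-grounded one goes next):
  1 to go: {2} 1  {3} 1  {4} 1
  2 to go: {0,4} 1  {1,3} 1  {2,3} 2  {2,4} 2  {3,4} 2
  3 to go: {0,2,4} 3  {0,3,4} 3  {1,2,3} 3  {1,3,4} 3  {2,3,4} 6
  if 0:a drops first: 12 orders
  if 1:e drops first: 12 orders
  if 2:c drops first: 6 orders
heap linearizations: 30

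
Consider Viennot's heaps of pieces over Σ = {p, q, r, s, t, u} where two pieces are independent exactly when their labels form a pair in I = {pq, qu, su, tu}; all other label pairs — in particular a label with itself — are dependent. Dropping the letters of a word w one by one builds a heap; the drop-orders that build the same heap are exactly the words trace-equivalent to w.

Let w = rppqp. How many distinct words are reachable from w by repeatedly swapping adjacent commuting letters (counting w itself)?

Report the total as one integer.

4

drop 0:r onto floor
drop 1:p onto {0:r}
drop 2:p onto {1:p}
drop 3:q onto {0:r}
drop 4:p onto {2:p}
ground layer = {0:r}
drop-orders for the pieces not yet dropped (sum over which currently-grounded one goes next):
  1 to go: {3} 1  {4} 1
  2 to go: {2,4} 1  {3,4} 2
  3 to go: {1,2,4} 1  {2,3,4} 3
  if 0:r drops first: 4 orders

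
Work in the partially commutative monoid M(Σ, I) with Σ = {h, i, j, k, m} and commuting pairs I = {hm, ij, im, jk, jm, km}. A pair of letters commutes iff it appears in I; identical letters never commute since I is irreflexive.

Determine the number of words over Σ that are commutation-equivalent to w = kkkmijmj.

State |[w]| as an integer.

0(k) covers ∅
1(k) covers 0:k
2(k) covers 1:k
3(m) covers ∅
4(i) covers 2:k
5(j) covers ∅
6(m) covers 3:m
7(j) covers 5:j
floor of heap: 0:k, 3:m, 5:j
completions by unplaced set U, small U first (add the entries for U minus each lowest piece of U):
  |U|=1: {4}:1  {6}:1  {7}:1
  |U|=2: {2,4}:1  {3,6}:1  {4,6}:2  {4,7}:2  {5,7}:1  {6,7}:2
  |U|=3: {1,2,4}:1  {2,4,6}:3  {2,4,7}:3  {3,4,6}:3  {3,6,7}:3  {4,5,7}:3  {4,6,7}:6  {5,6,7}:3
  |U|=4: {0,1,2,4}:1  {1,2,4,6}:4  {1,2,4,7}:4  {2,3,4,6}:6  {2,4,5,7}:6  {2,4,6,7}:12  {3,4,6,7}:12  {3,5,6,7}:6  {4,5,6,7}:12
  |U|=5: {0,1,2,4,6}:5  {0,1,2,4,7}:5  {1,2,3,4,6}:10  {1,2,4,5,7}:10  {1,2,4,6,7}:20  {2,3,4,6,7}:30  {2,4,5,6,7}:30  {3,4,5,6,7}:30
  |U|=6: {0,1,2,3,4,6}:15  {0,1,2,4,5,7}:15  {0,1,2,4,6,7}:30  {1,2,3,4,6,7}:60  {1,2,4,5,6,7}:60  {2,3,4,5,6,7}:90
  start at 0(k): 210
  start at 3(m): 105
  start at 5(j): 105
sum over floor = 420

420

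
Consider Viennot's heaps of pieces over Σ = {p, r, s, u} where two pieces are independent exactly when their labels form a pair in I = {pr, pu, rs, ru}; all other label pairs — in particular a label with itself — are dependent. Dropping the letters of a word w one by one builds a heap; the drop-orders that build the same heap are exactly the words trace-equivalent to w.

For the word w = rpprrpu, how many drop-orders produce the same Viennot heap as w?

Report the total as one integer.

piece 0:r — minimal
piece 1:p — minimal
piece 2:p rests on {1:p}
piece 3:r rests on {0:r}
piece 4:r rests on {3:r}
piece 5:p rests on {2:p}
piece 6:u — minimal
minimal pieces: {0:r, 1:p, 6:u}
ways to finish when only these pieces remain (= sum over removing one remaining piece with nothing left below it):
  1 left: {4}→1  {5}→1  {6}→1
  2 left: {2,5}→1  {3,4}→1  {4,5}→2  {4,6}→2  {5,6}→2
  3 left: {0,3,4}→1  {1,2,5}→1  {2,4,5}→3  {2,5,6}→3  {3,4,5}→3  {3,4,6}→3  {4,5,6}→6
  4 left: {0,3,4,5}→4  {0,3,4,6}→4  {1,2,4,5}→4  {1,2,5,6}→4  {2,3,4,5}→6  {2,4,5,6}→12  {3,4,5,6}→12
  5 left: {0,2,3,4,5}→10  {0,3,4,5,6}→20  {1,2,3,4,5}→10  {1,2,4,5,6}→20  {2,3,4,5,6}→30
  placing 0:r first → 60 extensions
  placing 1:p first → 60 extensions
  placing 6:u first → 20 extensions
total linear extensions = 140

140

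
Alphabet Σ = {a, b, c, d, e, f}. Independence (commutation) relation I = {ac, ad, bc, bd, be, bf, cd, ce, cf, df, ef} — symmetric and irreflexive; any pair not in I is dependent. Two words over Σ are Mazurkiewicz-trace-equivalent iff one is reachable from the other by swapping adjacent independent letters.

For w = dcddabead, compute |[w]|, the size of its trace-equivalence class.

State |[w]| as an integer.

0(d) covers ∅
1(c) covers ∅
2(d) covers 0:d
3(d) covers 2:d
4(a) covers ∅
5(b) covers 4:a
6(e) covers 3:d, 4:a
7(a) covers 5:b, 6:e
8(d) covers 6:e
floor of heap: 0:d, 1:c, 4:a
completions by unplaced set U, small U first (add the entries for U minus each lowest piece of U):
  |U|=1: {1}:1  {7}:1  {8}:1
  |U|=2: {1,7}:2  {1,8}:2  {5,7}:1  {7,8}:2
  |U|=3: {1,5,7}:3  {1,7,8}:6  {5,7,8}:3  {6,7,8}:2
  |U|=4: {1,5,7,8}:12  {1,6,7,8}:8  {3,6,7,8}:2  {5,6,7,8}:5
  |U|=5: {1,3,6,7,8}:10  {1,5,6,7,8}:25  {2,3,6,7,8}:2  {3,5,6,7,8}:7  {4,5,6,7,8}:5
  |U|=6: {0,2,3,6,7,8}:2  {1,2,3,6,7,8}:12  {1,3,5,6,7,8}:42  {1,4,5,6,7,8}:30  {2,3,5,6,7,8}:9  {3,4,5,6,7,8}:12
  |U|=7: {0,1,2,3,6,7,8}:14  {0,2,3,5,6,7,8}:11  {1,2,3,5,6,7,8}:63  {1,3,4,5,6,7,8}:84  {2,3,4,5,6,7,8}:21
  start at 0(d): 168
  start at 1(c): 32
  start at 4(a): 88
sum over floor = 288

288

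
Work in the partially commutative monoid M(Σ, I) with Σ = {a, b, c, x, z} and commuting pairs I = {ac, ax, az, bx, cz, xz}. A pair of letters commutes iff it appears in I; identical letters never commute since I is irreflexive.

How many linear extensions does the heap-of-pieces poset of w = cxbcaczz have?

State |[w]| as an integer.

90

0(c) covers ∅
1(x) covers 0:c
2(b) covers 0:c
3(c) covers 1:x, 2:b
4(a) covers 2:b
5(c) covers 3:c
6(z) covers 2:b
7(z) covers 6:z
floor of heap: 0:c
completions by unplaced set U, small U first (add the entries for U minus each lowest piece of U):
  |U|=1: {4}:1  {5}:1  {7}:1
  |U|=2: {3,5}:1  {4,5}:2  {4,7}:2  {5,7}:2  {6,7}:1
  |U|=3: {1,3,5}:1  {3,4,5}:3  {3,5,7}:3  {4,5,7}:6  {4,6,7}:3  {5,6,7}:3
  |U|=4: {1,3,4,5}:4  {1,3,5,7}:4  {3,4,5,7}:12  {3,5,6,7}:6  {4,5,6,7}:12
  |U|=5: {1,3,4,5,7}:20  {1,3,5,6,7}:10  {3,4,5,6,7}:30
  |U|=6: {1,3,4,5,6,7}:60  {2,3,4,5,6,7}:30
  start at 0(c): 90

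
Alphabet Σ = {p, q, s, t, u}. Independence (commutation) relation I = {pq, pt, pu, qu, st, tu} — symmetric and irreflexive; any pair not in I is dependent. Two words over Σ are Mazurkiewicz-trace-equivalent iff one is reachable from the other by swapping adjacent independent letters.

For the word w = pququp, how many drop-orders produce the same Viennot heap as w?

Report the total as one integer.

#0=p has no predecessor
#1=q has no predecessor
#2=u has no predecessor
#3=q depends on [1:q]
#4=u depends on [2:u]
#5=p depends on [0:p]
sources: [0:p, 1:q, 2:u]
N(rest) = Σ N(rest − s) over sources s of rest; N(one piece) = 1:
  size 1 → [3]=1  [4]=1  [5]=1
  size 2 → [0,5]=1  [1,3]=1  [2,4]=1  [3,4]=2  [3,5]=2  [4,5]=2
  size 3 → [0,3,5]=3  [0,4,5]=3  [1,3,4]=3  [1,3,5]=3  [2,3,4]=3  [2,4,5]=3  [3,4,5]=6
  size 4 → [0,1,3,5]=6  [0,2,4,5]=6  [0,3,4,5]=12  [1,2,3,4]=6  [1,3,4,5]=12  [2,3,4,5]=12
  first=0(p) contributes 30
  first=1(q) contributes 30
  first=2(u) contributes 30
|[w]| = 90

90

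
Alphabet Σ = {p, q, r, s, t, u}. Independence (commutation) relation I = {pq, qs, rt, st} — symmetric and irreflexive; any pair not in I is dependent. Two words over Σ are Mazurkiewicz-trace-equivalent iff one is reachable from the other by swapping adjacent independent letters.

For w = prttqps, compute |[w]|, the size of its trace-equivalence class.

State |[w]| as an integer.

9

#0=p has no predecessor
#1=r depends on [0:p]
#2=t depends on [0:p]
#3=t depends on [2:t]
#4=q depends on [1:r, 3:t]
#5=p depends on [1:r, 3:t]
#6=s depends on [5:p]
sources: [0:p]
N(rest) = Σ N(rest − s) over sources s of rest; N(one piece) = 1:
  size 1 → [4]=1  [6]=1
  size 2 → [4,6]=2  [5,6]=1
  size 3 → [4,5,6]=3
  size 4 → [1,4,5,6]=3  [3,4,5,6]=3
  size 5 → [1,3,4,5,6]=6  [2,3,4,5,6]=3
  first=0(p) contributes 9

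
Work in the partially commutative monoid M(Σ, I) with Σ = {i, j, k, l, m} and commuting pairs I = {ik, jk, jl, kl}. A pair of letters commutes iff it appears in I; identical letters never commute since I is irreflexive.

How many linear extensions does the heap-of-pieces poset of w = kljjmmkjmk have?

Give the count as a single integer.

piece 0:k — minimal
piece 1:l — minimal
piece 2:j — minimal
piece 3:j rests on {2:j}
piece 4:m rests on {0:k, 1:l, 3:j}
piece 5:m rests on {4:m}
piece 6:k rests on {5:m}
piece 7:j rests on {5:m}
piece 8:m rests on {6:k, 7:j}
piece 9:k rests on {8:m}
minimal pieces: {0:k, 1:l, 2:j}
ways to finish when only these pieces remain (= sum over removing one remaining piece with nothing left below it):
  1 left: {9}→1
  2 left: {8,9}→1
  3 left: {6,8,9}→1  {7,8,9}→1
  4 left: {6,7,8,9}→2
  5 left: {5,6,7,8,9}→2
  6 left: {4,5,6,7,8,9}→2
  7 left: {0,4,5,6,7,8,9}→2  {1,4,5,6,7,8,9}→2  {3,4,5,6,7,8,9}→2
  8 left: {0,1,4,5,6,7,8,9}→4  {0,3,4,5,6,7,8,9}→4  {1,3,4,5,6,7,8,9}→4  {2,3,4,5,6,7,8,9}→2
  placing 0:k first → 6 extensions
  placing 1:l first → 6 extensions
  placing 2:j first → 12 extensions
total linear extensions = 24

24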